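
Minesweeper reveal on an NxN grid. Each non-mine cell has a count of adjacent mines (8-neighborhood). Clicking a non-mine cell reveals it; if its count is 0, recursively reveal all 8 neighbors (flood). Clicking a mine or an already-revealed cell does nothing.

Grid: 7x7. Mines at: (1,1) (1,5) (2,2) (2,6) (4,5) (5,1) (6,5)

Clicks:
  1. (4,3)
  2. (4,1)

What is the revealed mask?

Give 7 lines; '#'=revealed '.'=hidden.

Answer: .......
.......
.......
..###..
.####..
..###..
..###..

Derivation:
Click 1 (4,3) count=0: revealed 12 new [(3,2) (3,3) (3,4) (4,2) (4,3) (4,4) (5,2) (5,3) (5,4) (6,2) (6,3) (6,4)] -> total=12
Click 2 (4,1) count=1: revealed 1 new [(4,1)] -> total=13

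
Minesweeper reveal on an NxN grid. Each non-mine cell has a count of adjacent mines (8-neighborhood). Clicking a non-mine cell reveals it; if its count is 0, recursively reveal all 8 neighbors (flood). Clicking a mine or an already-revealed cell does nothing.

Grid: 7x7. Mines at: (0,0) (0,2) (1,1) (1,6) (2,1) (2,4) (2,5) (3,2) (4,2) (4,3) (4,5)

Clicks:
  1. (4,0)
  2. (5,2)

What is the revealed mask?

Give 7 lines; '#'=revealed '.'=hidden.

Click 1 (4,0) count=0: revealed 18 new [(3,0) (3,1) (4,0) (4,1) (5,0) (5,1) (5,2) (5,3) (5,4) (5,5) (5,6) (6,0) (6,1) (6,2) (6,3) (6,4) (6,5) (6,6)] -> total=18
Click 2 (5,2) count=2: revealed 0 new [(none)] -> total=18

Answer: .......
.......
.......
##.....
##.....
#######
#######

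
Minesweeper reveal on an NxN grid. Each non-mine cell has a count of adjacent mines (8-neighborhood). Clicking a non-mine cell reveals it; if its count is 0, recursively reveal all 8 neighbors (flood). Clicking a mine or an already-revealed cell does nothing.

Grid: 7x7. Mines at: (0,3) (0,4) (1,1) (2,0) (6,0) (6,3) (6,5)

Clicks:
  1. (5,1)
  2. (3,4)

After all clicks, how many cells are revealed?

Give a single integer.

Answer: 34

Derivation:
Click 1 (5,1) count=1: revealed 1 new [(5,1)] -> total=1
Click 2 (3,4) count=0: revealed 33 new [(0,5) (0,6) (1,2) (1,3) (1,4) (1,5) (1,6) (2,1) (2,2) (2,3) (2,4) (2,5) (2,6) (3,0) (3,1) (3,2) (3,3) (3,4) (3,5) (3,6) (4,0) (4,1) (4,2) (4,3) (4,4) (4,5) (4,6) (5,0) (5,2) (5,3) (5,4) (5,5) (5,6)] -> total=34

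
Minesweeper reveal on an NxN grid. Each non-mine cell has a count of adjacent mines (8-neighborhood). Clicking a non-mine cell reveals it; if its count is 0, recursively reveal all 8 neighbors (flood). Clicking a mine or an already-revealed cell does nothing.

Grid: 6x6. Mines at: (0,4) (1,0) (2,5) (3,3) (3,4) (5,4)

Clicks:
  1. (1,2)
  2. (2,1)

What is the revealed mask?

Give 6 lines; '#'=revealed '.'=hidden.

Answer: .###..
.###..
.###..
......
......
......

Derivation:
Click 1 (1,2) count=0: revealed 9 new [(0,1) (0,2) (0,3) (1,1) (1,2) (1,3) (2,1) (2,2) (2,3)] -> total=9
Click 2 (2,1) count=1: revealed 0 new [(none)] -> total=9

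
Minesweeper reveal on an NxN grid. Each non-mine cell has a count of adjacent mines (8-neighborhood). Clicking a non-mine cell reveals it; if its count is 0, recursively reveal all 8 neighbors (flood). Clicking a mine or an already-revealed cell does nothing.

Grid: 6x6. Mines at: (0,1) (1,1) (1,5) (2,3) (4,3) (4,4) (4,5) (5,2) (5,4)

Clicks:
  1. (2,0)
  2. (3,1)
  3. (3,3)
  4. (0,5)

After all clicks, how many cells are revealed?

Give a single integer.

Answer: 13

Derivation:
Click 1 (2,0) count=1: revealed 1 new [(2,0)] -> total=1
Click 2 (3,1) count=0: revealed 10 new [(2,1) (2,2) (3,0) (3,1) (3,2) (4,0) (4,1) (4,2) (5,0) (5,1)] -> total=11
Click 3 (3,3) count=3: revealed 1 new [(3,3)] -> total=12
Click 4 (0,5) count=1: revealed 1 new [(0,5)] -> total=13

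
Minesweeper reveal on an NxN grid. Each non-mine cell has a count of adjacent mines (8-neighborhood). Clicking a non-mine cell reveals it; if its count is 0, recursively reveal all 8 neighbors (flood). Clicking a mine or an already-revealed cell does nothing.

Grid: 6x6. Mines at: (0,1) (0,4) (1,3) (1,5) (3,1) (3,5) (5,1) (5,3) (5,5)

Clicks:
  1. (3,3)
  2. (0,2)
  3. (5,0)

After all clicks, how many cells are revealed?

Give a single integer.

Click 1 (3,3) count=0: revealed 9 new [(2,2) (2,3) (2,4) (3,2) (3,3) (3,4) (4,2) (4,3) (4,4)] -> total=9
Click 2 (0,2) count=2: revealed 1 new [(0,2)] -> total=10
Click 3 (5,0) count=1: revealed 1 new [(5,0)] -> total=11

Answer: 11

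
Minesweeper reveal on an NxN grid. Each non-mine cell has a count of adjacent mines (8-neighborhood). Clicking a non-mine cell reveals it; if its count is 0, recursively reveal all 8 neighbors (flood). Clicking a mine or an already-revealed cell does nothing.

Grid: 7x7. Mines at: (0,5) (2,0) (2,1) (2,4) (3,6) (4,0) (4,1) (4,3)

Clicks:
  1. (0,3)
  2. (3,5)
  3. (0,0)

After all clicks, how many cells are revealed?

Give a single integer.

Answer: 11

Derivation:
Click 1 (0,3) count=0: revealed 10 new [(0,0) (0,1) (0,2) (0,3) (0,4) (1,0) (1,1) (1,2) (1,3) (1,4)] -> total=10
Click 2 (3,5) count=2: revealed 1 new [(3,5)] -> total=11
Click 3 (0,0) count=0: revealed 0 new [(none)] -> total=11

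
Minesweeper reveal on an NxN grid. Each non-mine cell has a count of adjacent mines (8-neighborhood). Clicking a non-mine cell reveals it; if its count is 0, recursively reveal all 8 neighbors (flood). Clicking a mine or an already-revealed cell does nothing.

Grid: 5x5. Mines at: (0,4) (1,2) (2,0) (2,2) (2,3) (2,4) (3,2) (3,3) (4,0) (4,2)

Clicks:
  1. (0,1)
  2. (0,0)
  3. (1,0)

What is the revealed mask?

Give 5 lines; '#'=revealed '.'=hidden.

Answer: ##...
##...
.....
.....
.....

Derivation:
Click 1 (0,1) count=1: revealed 1 new [(0,1)] -> total=1
Click 2 (0,0) count=0: revealed 3 new [(0,0) (1,0) (1,1)] -> total=4
Click 3 (1,0) count=1: revealed 0 new [(none)] -> total=4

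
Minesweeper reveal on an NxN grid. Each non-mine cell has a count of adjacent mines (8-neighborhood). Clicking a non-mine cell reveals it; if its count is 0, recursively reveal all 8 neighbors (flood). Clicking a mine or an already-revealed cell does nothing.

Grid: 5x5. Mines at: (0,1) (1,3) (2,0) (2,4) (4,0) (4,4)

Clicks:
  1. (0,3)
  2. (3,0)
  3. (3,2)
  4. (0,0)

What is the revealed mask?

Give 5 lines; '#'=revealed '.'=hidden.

Answer: #..#.
.....
.###.
####.
.###.

Derivation:
Click 1 (0,3) count=1: revealed 1 new [(0,3)] -> total=1
Click 2 (3,0) count=2: revealed 1 new [(3,0)] -> total=2
Click 3 (3,2) count=0: revealed 9 new [(2,1) (2,2) (2,3) (3,1) (3,2) (3,3) (4,1) (4,2) (4,3)] -> total=11
Click 4 (0,0) count=1: revealed 1 new [(0,0)] -> total=12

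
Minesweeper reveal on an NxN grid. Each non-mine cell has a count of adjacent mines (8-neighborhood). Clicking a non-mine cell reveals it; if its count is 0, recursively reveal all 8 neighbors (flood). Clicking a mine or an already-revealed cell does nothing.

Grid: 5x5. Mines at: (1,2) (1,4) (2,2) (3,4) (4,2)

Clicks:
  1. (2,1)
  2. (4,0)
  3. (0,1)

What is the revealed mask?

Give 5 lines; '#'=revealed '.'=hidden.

Answer: ##...
##...
##...
##...
##...

Derivation:
Click 1 (2,1) count=2: revealed 1 new [(2,1)] -> total=1
Click 2 (4,0) count=0: revealed 9 new [(0,0) (0,1) (1,0) (1,1) (2,0) (3,0) (3,1) (4,0) (4,1)] -> total=10
Click 3 (0,1) count=1: revealed 0 new [(none)] -> total=10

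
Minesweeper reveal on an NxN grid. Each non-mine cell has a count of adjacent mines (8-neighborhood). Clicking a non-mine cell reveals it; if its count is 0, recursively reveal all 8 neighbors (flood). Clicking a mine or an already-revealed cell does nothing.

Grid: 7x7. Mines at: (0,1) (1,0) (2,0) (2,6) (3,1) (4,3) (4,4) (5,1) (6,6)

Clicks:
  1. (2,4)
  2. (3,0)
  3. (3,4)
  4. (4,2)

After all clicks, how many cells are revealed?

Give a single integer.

Click 1 (2,4) count=0: revealed 18 new [(0,2) (0,3) (0,4) (0,5) (0,6) (1,2) (1,3) (1,4) (1,5) (1,6) (2,2) (2,3) (2,4) (2,5) (3,2) (3,3) (3,4) (3,5)] -> total=18
Click 2 (3,0) count=2: revealed 1 new [(3,0)] -> total=19
Click 3 (3,4) count=2: revealed 0 new [(none)] -> total=19
Click 4 (4,2) count=3: revealed 1 new [(4,2)] -> total=20

Answer: 20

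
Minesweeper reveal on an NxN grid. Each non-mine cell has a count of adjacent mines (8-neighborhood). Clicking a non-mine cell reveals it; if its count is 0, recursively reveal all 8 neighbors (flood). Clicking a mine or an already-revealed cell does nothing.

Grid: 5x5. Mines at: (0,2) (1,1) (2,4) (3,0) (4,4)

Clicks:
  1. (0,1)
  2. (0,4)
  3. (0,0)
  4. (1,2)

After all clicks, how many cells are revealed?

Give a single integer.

Click 1 (0,1) count=2: revealed 1 new [(0,1)] -> total=1
Click 2 (0,4) count=0: revealed 4 new [(0,3) (0,4) (1,3) (1,4)] -> total=5
Click 3 (0,0) count=1: revealed 1 new [(0,0)] -> total=6
Click 4 (1,2) count=2: revealed 1 new [(1,2)] -> total=7

Answer: 7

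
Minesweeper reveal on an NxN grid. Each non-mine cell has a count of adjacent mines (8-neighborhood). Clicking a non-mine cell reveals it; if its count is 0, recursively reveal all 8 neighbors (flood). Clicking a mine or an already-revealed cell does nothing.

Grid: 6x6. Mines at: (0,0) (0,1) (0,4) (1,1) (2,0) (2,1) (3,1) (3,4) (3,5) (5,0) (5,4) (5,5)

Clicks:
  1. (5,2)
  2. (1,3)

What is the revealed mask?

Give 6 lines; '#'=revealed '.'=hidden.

Click 1 (5,2) count=0: revealed 6 new [(4,1) (4,2) (4,3) (5,1) (5,2) (5,3)] -> total=6
Click 2 (1,3) count=1: revealed 1 new [(1,3)] -> total=7

Answer: ......
...#..
......
......
.###..
.###..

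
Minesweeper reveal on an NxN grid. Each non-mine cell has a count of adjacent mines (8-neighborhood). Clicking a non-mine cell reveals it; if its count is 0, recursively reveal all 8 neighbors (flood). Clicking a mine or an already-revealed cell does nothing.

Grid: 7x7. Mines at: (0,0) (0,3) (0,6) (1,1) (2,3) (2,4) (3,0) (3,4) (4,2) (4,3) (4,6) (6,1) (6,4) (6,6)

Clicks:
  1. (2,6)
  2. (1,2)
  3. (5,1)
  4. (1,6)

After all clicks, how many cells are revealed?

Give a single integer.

Answer: 8

Derivation:
Click 1 (2,6) count=0: revealed 6 new [(1,5) (1,6) (2,5) (2,6) (3,5) (3,6)] -> total=6
Click 2 (1,2) count=3: revealed 1 new [(1,2)] -> total=7
Click 3 (5,1) count=2: revealed 1 new [(5,1)] -> total=8
Click 4 (1,6) count=1: revealed 0 new [(none)] -> total=8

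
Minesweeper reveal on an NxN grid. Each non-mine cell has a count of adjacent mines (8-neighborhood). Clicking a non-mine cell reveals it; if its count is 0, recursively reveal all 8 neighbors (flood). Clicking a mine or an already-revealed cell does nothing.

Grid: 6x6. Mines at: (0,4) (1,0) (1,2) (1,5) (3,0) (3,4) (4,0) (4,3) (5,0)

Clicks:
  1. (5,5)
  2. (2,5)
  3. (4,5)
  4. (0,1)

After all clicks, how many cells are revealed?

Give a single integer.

Click 1 (5,5) count=0: revealed 4 new [(4,4) (4,5) (5,4) (5,5)] -> total=4
Click 2 (2,5) count=2: revealed 1 new [(2,5)] -> total=5
Click 3 (4,5) count=1: revealed 0 new [(none)] -> total=5
Click 4 (0,1) count=2: revealed 1 new [(0,1)] -> total=6

Answer: 6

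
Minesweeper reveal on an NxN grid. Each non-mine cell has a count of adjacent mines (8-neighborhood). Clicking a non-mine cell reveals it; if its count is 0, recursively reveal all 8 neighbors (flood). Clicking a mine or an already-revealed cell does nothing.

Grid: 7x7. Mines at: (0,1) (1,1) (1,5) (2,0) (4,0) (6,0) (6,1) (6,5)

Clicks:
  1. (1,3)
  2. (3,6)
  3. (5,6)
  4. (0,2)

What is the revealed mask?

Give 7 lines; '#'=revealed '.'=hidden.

Answer: ..###..
..###..
.######
.######
.######
.######
..###..

Derivation:
Click 1 (1,3) count=0: revealed 33 new [(0,2) (0,3) (0,4) (1,2) (1,3) (1,4) (2,1) (2,2) (2,3) (2,4) (2,5) (2,6) (3,1) (3,2) (3,3) (3,4) (3,5) (3,6) (4,1) (4,2) (4,3) (4,4) (4,5) (4,6) (5,1) (5,2) (5,3) (5,4) (5,5) (5,6) (6,2) (6,3) (6,4)] -> total=33
Click 2 (3,6) count=0: revealed 0 new [(none)] -> total=33
Click 3 (5,6) count=1: revealed 0 new [(none)] -> total=33
Click 4 (0,2) count=2: revealed 0 new [(none)] -> total=33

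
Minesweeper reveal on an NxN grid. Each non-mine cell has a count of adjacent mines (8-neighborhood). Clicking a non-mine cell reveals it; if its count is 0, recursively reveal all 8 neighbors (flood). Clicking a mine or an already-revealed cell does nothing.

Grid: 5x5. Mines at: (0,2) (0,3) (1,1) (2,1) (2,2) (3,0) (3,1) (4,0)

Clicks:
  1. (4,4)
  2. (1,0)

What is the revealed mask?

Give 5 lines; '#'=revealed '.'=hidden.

Click 1 (4,4) count=0: revealed 10 new [(1,3) (1,4) (2,3) (2,4) (3,2) (3,3) (3,4) (4,2) (4,3) (4,4)] -> total=10
Click 2 (1,0) count=2: revealed 1 new [(1,0)] -> total=11

Answer: .....
#..##
...##
..###
..###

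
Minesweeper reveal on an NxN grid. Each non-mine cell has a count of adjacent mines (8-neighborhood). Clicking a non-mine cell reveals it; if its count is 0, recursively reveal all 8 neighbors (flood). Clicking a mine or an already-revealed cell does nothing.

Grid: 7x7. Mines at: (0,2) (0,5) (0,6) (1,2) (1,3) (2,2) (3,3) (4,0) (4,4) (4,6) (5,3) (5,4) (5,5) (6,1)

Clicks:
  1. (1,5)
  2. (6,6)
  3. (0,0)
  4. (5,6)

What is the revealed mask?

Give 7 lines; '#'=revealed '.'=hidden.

Answer: ##.....
##...#.
##.....
##.....
.......
......#
......#

Derivation:
Click 1 (1,5) count=2: revealed 1 new [(1,5)] -> total=1
Click 2 (6,6) count=1: revealed 1 new [(6,6)] -> total=2
Click 3 (0,0) count=0: revealed 8 new [(0,0) (0,1) (1,0) (1,1) (2,0) (2,1) (3,0) (3,1)] -> total=10
Click 4 (5,6) count=2: revealed 1 new [(5,6)] -> total=11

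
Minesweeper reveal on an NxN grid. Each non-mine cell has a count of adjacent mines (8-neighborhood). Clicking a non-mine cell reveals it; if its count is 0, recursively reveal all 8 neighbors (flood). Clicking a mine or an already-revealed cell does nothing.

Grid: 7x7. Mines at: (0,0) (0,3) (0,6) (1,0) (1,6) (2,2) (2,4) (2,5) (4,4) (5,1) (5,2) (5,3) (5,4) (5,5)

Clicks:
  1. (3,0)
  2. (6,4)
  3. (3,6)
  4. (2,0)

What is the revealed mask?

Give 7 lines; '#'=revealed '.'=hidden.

Click 1 (3,0) count=0: revealed 6 new [(2,0) (2,1) (3,0) (3,1) (4,0) (4,1)] -> total=6
Click 2 (6,4) count=3: revealed 1 new [(6,4)] -> total=7
Click 3 (3,6) count=1: revealed 1 new [(3,6)] -> total=8
Click 4 (2,0) count=1: revealed 0 new [(none)] -> total=8

Answer: .......
.......
##.....
##....#
##.....
.......
....#..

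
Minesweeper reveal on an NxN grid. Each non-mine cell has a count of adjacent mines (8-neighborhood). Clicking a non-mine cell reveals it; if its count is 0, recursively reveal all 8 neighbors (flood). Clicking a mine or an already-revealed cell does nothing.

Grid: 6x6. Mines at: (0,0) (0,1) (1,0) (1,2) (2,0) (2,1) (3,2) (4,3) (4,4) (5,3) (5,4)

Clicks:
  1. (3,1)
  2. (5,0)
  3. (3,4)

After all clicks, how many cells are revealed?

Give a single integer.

Answer: 9

Derivation:
Click 1 (3,1) count=3: revealed 1 new [(3,1)] -> total=1
Click 2 (5,0) count=0: revealed 7 new [(3,0) (4,0) (4,1) (4,2) (5,0) (5,1) (5,2)] -> total=8
Click 3 (3,4) count=2: revealed 1 new [(3,4)] -> total=9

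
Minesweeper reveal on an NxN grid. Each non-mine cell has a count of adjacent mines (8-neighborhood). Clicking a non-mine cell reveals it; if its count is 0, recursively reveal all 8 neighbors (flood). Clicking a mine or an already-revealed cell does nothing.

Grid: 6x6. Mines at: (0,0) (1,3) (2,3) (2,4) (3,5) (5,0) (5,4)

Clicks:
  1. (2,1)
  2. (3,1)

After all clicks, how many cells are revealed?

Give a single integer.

Answer: 17

Derivation:
Click 1 (2,1) count=0: revealed 17 new [(1,0) (1,1) (1,2) (2,0) (2,1) (2,2) (3,0) (3,1) (3,2) (3,3) (4,0) (4,1) (4,2) (4,3) (5,1) (5,2) (5,3)] -> total=17
Click 2 (3,1) count=0: revealed 0 new [(none)] -> total=17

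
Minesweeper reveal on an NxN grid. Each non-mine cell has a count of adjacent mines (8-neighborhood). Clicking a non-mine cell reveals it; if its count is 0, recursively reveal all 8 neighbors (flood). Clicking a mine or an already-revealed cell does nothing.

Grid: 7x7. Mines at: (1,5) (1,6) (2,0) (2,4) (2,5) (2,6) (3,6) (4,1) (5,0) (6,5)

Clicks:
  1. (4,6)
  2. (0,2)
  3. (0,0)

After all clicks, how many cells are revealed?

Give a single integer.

Answer: 17

Derivation:
Click 1 (4,6) count=1: revealed 1 new [(4,6)] -> total=1
Click 2 (0,2) count=0: revealed 16 new [(0,0) (0,1) (0,2) (0,3) (0,4) (1,0) (1,1) (1,2) (1,3) (1,4) (2,1) (2,2) (2,3) (3,1) (3,2) (3,3)] -> total=17
Click 3 (0,0) count=0: revealed 0 new [(none)] -> total=17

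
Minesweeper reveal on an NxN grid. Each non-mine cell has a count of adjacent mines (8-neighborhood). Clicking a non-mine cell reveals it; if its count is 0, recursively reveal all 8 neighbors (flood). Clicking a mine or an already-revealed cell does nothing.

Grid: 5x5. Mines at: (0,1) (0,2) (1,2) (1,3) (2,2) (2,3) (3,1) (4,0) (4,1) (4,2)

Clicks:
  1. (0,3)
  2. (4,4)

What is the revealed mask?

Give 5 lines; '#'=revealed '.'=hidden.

Click 1 (0,3) count=3: revealed 1 new [(0,3)] -> total=1
Click 2 (4,4) count=0: revealed 4 new [(3,3) (3,4) (4,3) (4,4)] -> total=5

Answer: ...#.
.....
.....
...##
...##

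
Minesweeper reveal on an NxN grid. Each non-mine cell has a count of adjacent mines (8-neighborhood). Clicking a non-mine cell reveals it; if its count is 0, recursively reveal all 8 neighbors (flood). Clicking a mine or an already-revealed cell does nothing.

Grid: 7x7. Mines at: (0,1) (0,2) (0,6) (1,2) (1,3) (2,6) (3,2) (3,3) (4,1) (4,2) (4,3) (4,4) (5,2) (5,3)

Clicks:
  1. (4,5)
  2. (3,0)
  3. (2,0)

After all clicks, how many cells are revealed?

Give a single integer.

Click 1 (4,5) count=1: revealed 1 new [(4,5)] -> total=1
Click 2 (3,0) count=1: revealed 1 new [(3,0)] -> total=2
Click 3 (2,0) count=0: revealed 5 new [(1,0) (1,1) (2,0) (2,1) (3,1)] -> total=7

Answer: 7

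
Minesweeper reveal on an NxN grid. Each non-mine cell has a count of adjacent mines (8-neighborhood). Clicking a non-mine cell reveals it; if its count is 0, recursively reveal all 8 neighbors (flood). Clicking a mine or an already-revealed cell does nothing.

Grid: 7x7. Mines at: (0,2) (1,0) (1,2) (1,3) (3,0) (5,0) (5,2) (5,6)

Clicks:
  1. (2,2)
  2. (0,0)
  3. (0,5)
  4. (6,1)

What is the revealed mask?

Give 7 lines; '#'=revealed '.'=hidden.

Click 1 (2,2) count=2: revealed 1 new [(2,2)] -> total=1
Click 2 (0,0) count=1: revealed 1 new [(0,0)] -> total=2
Click 3 (0,5) count=0: revealed 29 new [(0,4) (0,5) (0,6) (1,4) (1,5) (1,6) (2,1) (2,3) (2,4) (2,5) (2,6) (3,1) (3,2) (3,3) (3,4) (3,5) (3,6) (4,1) (4,2) (4,3) (4,4) (4,5) (4,6) (5,3) (5,4) (5,5) (6,3) (6,4) (6,5)] -> total=31
Click 4 (6,1) count=2: revealed 1 new [(6,1)] -> total=32

Answer: #...###
....###
.######
.######
.######
...###.
.#.###.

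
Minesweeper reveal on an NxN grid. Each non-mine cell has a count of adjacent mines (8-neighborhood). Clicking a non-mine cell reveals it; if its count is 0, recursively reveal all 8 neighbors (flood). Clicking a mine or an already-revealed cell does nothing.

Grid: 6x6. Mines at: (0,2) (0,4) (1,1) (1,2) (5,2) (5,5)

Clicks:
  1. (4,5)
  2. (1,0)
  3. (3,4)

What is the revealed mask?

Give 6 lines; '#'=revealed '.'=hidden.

Answer: ......
#..###
######
######
######
##....

Derivation:
Click 1 (4,5) count=1: revealed 1 new [(4,5)] -> total=1
Click 2 (1,0) count=1: revealed 1 new [(1,0)] -> total=2
Click 3 (3,4) count=0: revealed 22 new [(1,3) (1,4) (1,5) (2,0) (2,1) (2,2) (2,3) (2,4) (2,5) (3,0) (3,1) (3,2) (3,3) (3,4) (3,5) (4,0) (4,1) (4,2) (4,3) (4,4) (5,0) (5,1)] -> total=24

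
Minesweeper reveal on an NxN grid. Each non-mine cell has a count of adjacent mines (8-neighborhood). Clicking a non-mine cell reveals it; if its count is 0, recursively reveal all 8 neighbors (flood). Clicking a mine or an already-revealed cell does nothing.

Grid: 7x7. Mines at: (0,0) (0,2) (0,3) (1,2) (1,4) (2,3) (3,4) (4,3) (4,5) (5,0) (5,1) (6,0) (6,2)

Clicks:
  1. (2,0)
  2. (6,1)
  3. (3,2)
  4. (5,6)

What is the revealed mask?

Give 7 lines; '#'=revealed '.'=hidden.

Answer: .......
##.....
###....
###....
###....
......#
.#.....

Derivation:
Click 1 (2,0) count=0: revealed 11 new [(1,0) (1,1) (2,0) (2,1) (2,2) (3,0) (3,1) (3,2) (4,0) (4,1) (4,2)] -> total=11
Click 2 (6,1) count=4: revealed 1 new [(6,1)] -> total=12
Click 3 (3,2) count=2: revealed 0 new [(none)] -> total=12
Click 4 (5,6) count=1: revealed 1 new [(5,6)] -> total=13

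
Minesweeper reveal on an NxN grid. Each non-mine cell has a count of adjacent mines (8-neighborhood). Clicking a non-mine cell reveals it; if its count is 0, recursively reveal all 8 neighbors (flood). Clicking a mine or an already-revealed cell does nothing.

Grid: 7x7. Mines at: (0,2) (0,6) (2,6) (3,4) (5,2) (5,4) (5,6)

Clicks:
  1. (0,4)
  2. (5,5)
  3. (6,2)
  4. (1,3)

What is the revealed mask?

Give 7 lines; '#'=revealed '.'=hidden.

Click 1 (0,4) count=0: revealed 9 new [(0,3) (0,4) (0,5) (1,3) (1,4) (1,5) (2,3) (2,4) (2,5)] -> total=9
Click 2 (5,5) count=2: revealed 1 new [(5,5)] -> total=10
Click 3 (6,2) count=1: revealed 1 new [(6,2)] -> total=11
Click 4 (1,3) count=1: revealed 0 new [(none)] -> total=11

Answer: ...###.
...###.
...###.
.......
.......
.....#.
..#....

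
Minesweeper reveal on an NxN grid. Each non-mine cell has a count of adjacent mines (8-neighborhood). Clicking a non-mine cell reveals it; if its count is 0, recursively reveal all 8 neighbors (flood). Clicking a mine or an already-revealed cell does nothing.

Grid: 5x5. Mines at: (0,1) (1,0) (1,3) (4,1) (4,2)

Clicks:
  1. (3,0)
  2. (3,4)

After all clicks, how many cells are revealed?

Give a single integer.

Click 1 (3,0) count=1: revealed 1 new [(3,0)] -> total=1
Click 2 (3,4) count=0: revealed 6 new [(2,3) (2,4) (3,3) (3,4) (4,3) (4,4)] -> total=7

Answer: 7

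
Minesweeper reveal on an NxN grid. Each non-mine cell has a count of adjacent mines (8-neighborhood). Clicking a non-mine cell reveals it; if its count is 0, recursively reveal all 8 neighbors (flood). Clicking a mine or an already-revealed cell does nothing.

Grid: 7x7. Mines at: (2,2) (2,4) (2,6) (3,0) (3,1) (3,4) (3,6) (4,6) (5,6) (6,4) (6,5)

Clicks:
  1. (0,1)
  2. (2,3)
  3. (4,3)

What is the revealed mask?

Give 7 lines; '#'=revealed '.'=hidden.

Click 1 (0,1) count=0: revealed 16 new [(0,0) (0,1) (0,2) (0,3) (0,4) (0,5) (0,6) (1,0) (1,1) (1,2) (1,3) (1,4) (1,5) (1,6) (2,0) (2,1)] -> total=16
Click 2 (2,3) count=3: revealed 1 new [(2,3)] -> total=17
Click 3 (4,3) count=1: revealed 1 new [(4,3)] -> total=18

Answer: #######
#######
##.#...
.......
...#...
.......
.......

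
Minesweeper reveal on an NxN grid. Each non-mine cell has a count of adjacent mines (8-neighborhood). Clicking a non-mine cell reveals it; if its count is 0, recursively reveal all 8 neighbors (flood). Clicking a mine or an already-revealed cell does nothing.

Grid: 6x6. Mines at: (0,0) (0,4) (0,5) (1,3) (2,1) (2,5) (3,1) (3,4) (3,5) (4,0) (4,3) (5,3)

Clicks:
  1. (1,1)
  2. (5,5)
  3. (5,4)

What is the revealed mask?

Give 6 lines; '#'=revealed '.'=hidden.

Answer: ......
.#....
......
......
....##
....##

Derivation:
Click 1 (1,1) count=2: revealed 1 new [(1,1)] -> total=1
Click 2 (5,5) count=0: revealed 4 new [(4,4) (4,5) (5,4) (5,5)] -> total=5
Click 3 (5,4) count=2: revealed 0 new [(none)] -> total=5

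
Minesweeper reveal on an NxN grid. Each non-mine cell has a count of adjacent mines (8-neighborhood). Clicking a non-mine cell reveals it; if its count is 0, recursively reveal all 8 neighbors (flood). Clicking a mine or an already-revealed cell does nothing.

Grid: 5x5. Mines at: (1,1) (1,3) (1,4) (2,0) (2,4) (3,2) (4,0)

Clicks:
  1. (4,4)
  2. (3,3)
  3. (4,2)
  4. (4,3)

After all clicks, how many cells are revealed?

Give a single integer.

Answer: 5

Derivation:
Click 1 (4,4) count=0: revealed 4 new [(3,3) (3,4) (4,3) (4,4)] -> total=4
Click 2 (3,3) count=2: revealed 0 new [(none)] -> total=4
Click 3 (4,2) count=1: revealed 1 new [(4,2)] -> total=5
Click 4 (4,3) count=1: revealed 0 new [(none)] -> total=5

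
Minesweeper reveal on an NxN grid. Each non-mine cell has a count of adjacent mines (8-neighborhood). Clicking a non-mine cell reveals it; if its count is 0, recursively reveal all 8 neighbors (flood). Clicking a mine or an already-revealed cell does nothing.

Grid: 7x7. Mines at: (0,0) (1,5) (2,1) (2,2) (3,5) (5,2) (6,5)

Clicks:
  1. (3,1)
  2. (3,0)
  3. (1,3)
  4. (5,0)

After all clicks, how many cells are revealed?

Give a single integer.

Answer: 9

Derivation:
Click 1 (3,1) count=2: revealed 1 new [(3,1)] -> total=1
Click 2 (3,0) count=1: revealed 1 new [(3,0)] -> total=2
Click 3 (1,3) count=1: revealed 1 new [(1,3)] -> total=3
Click 4 (5,0) count=0: revealed 6 new [(4,0) (4,1) (5,0) (5,1) (6,0) (6,1)] -> total=9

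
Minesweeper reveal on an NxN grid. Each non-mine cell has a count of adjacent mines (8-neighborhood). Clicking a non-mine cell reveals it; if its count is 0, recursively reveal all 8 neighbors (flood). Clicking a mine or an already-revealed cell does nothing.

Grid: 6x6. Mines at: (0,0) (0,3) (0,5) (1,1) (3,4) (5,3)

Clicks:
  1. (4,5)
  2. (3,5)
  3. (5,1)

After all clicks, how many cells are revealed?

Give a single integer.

Answer: 17

Derivation:
Click 1 (4,5) count=1: revealed 1 new [(4,5)] -> total=1
Click 2 (3,5) count=1: revealed 1 new [(3,5)] -> total=2
Click 3 (5,1) count=0: revealed 15 new [(2,0) (2,1) (2,2) (2,3) (3,0) (3,1) (3,2) (3,3) (4,0) (4,1) (4,2) (4,3) (5,0) (5,1) (5,2)] -> total=17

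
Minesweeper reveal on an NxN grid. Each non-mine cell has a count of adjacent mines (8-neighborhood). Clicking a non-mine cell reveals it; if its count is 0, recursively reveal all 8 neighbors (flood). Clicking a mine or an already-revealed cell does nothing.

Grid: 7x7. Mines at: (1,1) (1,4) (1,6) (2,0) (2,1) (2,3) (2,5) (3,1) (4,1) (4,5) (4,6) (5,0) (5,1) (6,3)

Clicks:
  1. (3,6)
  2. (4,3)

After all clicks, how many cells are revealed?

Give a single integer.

Answer: 10

Derivation:
Click 1 (3,6) count=3: revealed 1 new [(3,6)] -> total=1
Click 2 (4,3) count=0: revealed 9 new [(3,2) (3,3) (3,4) (4,2) (4,3) (4,4) (5,2) (5,3) (5,4)] -> total=10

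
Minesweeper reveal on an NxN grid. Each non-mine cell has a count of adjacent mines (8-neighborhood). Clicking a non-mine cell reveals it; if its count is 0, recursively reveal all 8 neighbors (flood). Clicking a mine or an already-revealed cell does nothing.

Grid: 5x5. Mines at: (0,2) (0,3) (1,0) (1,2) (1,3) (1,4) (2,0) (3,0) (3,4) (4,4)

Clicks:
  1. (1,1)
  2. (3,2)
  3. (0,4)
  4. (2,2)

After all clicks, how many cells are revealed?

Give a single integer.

Click 1 (1,1) count=4: revealed 1 new [(1,1)] -> total=1
Click 2 (3,2) count=0: revealed 9 new [(2,1) (2,2) (2,3) (3,1) (3,2) (3,3) (4,1) (4,2) (4,3)] -> total=10
Click 3 (0,4) count=3: revealed 1 new [(0,4)] -> total=11
Click 4 (2,2) count=2: revealed 0 new [(none)] -> total=11

Answer: 11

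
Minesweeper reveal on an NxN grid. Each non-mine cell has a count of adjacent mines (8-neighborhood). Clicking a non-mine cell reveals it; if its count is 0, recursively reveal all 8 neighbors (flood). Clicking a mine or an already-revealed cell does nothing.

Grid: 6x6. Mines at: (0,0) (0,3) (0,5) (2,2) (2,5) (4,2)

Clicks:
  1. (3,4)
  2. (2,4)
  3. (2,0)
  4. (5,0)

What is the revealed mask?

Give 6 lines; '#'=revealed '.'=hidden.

Answer: ......
##....
##..#.
##..#.
##....
##....

Derivation:
Click 1 (3,4) count=1: revealed 1 new [(3,4)] -> total=1
Click 2 (2,4) count=1: revealed 1 new [(2,4)] -> total=2
Click 3 (2,0) count=0: revealed 10 new [(1,0) (1,1) (2,0) (2,1) (3,0) (3,1) (4,0) (4,1) (5,0) (5,1)] -> total=12
Click 4 (5,0) count=0: revealed 0 new [(none)] -> total=12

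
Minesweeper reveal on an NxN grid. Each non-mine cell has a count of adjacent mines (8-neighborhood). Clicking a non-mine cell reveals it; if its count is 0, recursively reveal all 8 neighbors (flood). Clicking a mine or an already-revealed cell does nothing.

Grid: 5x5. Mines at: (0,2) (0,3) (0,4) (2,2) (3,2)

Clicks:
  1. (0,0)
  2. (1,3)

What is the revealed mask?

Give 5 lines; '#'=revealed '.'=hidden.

Answer: ##...
##.#.
##...
##...
##...

Derivation:
Click 1 (0,0) count=0: revealed 10 new [(0,0) (0,1) (1,0) (1,1) (2,0) (2,1) (3,0) (3,1) (4,0) (4,1)] -> total=10
Click 2 (1,3) count=4: revealed 1 new [(1,3)] -> total=11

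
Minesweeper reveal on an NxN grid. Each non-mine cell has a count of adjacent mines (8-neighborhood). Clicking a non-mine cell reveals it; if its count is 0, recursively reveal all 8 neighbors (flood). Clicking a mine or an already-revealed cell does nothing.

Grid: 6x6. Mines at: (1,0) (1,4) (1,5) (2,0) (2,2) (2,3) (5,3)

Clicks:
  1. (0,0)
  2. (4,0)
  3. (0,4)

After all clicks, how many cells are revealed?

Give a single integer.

Answer: 11

Derivation:
Click 1 (0,0) count=1: revealed 1 new [(0,0)] -> total=1
Click 2 (4,0) count=0: revealed 9 new [(3,0) (3,1) (3,2) (4,0) (4,1) (4,2) (5,0) (5,1) (5,2)] -> total=10
Click 3 (0,4) count=2: revealed 1 new [(0,4)] -> total=11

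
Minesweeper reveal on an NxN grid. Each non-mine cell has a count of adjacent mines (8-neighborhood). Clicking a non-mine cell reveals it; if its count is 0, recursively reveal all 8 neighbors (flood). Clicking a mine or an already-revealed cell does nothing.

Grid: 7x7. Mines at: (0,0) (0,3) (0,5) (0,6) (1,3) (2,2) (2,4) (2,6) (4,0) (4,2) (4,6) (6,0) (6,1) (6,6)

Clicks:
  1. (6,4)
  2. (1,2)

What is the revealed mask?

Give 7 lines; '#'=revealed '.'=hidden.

Click 1 (6,4) count=0: revealed 14 new [(3,3) (3,4) (3,5) (4,3) (4,4) (4,5) (5,2) (5,3) (5,4) (5,5) (6,2) (6,3) (6,4) (6,5)] -> total=14
Click 2 (1,2) count=3: revealed 1 new [(1,2)] -> total=15

Answer: .......
..#....
.......
...###.
...###.
..####.
..####.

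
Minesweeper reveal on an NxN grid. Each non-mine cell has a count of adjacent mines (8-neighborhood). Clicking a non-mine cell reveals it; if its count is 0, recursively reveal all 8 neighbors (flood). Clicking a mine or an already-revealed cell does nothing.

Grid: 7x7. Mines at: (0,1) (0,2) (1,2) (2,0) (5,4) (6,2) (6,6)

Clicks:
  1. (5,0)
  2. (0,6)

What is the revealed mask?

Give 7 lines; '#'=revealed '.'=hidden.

Click 1 (5,0) count=0: revealed 36 new [(0,3) (0,4) (0,5) (0,6) (1,3) (1,4) (1,5) (1,6) (2,1) (2,2) (2,3) (2,4) (2,5) (2,6) (3,0) (3,1) (3,2) (3,3) (3,4) (3,5) (3,6) (4,0) (4,1) (4,2) (4,3) (4,4) (4,5) (4,6) (5,0) (5,1) (5,2) (5,3) (5,5) (5,6) (6,0) (6,1)] -> total=36
Click 2 (0,6) count=0: revealed 0 new [(none)] -> total=36

Answer: ...####
...####
.######
#######
#######
####.##
##.....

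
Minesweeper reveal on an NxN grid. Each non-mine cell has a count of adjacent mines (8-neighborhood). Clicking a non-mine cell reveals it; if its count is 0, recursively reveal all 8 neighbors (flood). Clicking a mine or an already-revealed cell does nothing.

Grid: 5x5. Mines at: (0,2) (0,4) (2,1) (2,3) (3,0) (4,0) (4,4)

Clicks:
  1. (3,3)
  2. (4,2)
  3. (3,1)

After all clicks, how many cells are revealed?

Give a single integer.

Click 1 (3,3) count=2: revealed 1 new [(3,3)] -> total=1
Click 2 (4,2) count=0: revealed 5 new [(3,1) (3,2) (4,1) (4,2) (4,3)] -> total=6
Click 3 (3,1) count=3: revealed 0 new [(none)] -> total=6

Answer: 6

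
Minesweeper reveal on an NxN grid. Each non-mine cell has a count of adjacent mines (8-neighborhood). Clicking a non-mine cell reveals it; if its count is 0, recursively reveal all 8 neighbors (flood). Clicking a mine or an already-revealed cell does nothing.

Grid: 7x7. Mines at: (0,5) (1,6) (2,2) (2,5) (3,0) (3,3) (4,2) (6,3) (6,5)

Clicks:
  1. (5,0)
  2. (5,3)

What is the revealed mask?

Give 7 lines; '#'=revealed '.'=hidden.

Click 1 (5,0) count=0: revealed 8 new [(4,0) (4,1) (5,0) (5,1) (5,2) (6,0) (6,1) (6,2)] -> total=8
Click 2 (5,3) count=2: revealed 1 new [(5,3)] -> total=9

Answer: .......
.......
.......
.......
##.....
####...
###....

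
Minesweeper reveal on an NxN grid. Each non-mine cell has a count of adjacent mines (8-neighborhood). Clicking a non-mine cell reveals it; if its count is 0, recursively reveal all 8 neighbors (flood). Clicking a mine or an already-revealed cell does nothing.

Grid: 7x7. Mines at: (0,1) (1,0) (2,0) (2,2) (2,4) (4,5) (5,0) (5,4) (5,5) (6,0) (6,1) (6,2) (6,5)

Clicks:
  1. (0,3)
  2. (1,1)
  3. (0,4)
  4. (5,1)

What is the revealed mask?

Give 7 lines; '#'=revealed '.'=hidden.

Click 1 (0,3) count=0: revealed 14 new [(0,2) (0,3) (0,4) (0,5) (0,6) (1,2) (1,3) (1,4) (1,5) (1,6) (2,5) (2,6) (3,5) (3,6)] -> total=14
Click 2 (1,1) count=4: revealed 1 new [(1,1)] -> total=15
Click 3 (0,4) count=0: revealed 0 new [(none)] -> total=15
Click 4 (5,1) count=4: revealed 1 new [(5,1)] -> total=16

Answer: ..#####
.######
.....##
.....##
.......
.#.....
.......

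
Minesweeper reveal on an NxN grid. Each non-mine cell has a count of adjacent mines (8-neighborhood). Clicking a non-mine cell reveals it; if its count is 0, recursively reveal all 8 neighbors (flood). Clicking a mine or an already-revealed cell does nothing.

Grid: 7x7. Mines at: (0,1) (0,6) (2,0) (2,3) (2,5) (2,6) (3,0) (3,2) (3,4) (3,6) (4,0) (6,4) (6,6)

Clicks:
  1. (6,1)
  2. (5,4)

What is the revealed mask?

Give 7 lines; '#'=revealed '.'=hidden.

Answer: .......
.......
.......
.......
.###...
#####..
####...

Derivation:
Click 1 (6,1) count=0: revealed 11 new [(4,1) (4,2) (4,3) (5,0) (5,1) (5,2) (5,3) (6,0) (6,1) (6,2) (6,3)] -> total=11
Click 2 (5,4) count=1: revealed 1 new [(5,4)] -> total=12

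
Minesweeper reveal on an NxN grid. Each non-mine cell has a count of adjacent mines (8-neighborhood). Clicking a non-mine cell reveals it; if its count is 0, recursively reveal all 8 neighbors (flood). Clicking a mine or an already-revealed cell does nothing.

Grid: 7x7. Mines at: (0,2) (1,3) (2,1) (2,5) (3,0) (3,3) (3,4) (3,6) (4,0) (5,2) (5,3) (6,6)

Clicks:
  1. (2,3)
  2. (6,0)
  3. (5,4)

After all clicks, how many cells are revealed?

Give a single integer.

Click 1 (2,3) count=3: revealed 1 new [(2,3)] -> total=1
Click 2 (6,0) count=0: revealed 4 new [(5,0) (5,1) (6,0) (6,1)] -> total=5
Click 3 (5,4) count=1: revealed 1 new [(5,4)] -> total=6

Answer: 6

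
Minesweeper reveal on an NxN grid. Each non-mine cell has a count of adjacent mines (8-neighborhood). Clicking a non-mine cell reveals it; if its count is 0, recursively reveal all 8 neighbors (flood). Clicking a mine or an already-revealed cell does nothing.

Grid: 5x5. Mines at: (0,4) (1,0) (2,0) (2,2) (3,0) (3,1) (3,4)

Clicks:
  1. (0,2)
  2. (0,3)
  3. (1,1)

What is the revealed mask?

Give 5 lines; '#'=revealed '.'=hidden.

Answer: .###.
.###.
.....
.....
.....

Derivation:
Click 1 (0,2) count=0: revealed 6 new [(0,1) (0,2) (0,3) (1,1) (1,2) (1,3)] -> total=6
Click 2 (0,3) count=1: revealed 0 new [(none)] -> total=6
Click 3 (1,1) count=3: revealed 0 new [(none)] -> total=6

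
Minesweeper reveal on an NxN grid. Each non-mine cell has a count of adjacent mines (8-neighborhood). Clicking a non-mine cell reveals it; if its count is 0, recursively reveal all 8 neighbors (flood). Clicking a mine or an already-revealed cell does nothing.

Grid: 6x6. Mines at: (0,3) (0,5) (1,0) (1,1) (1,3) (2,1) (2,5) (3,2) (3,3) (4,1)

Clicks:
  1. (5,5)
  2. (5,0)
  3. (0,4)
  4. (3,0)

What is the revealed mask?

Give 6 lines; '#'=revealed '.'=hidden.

Answer: ....#.
......
......
#...##
..####
#.####

Derivation:
Click 1 (5,5) count=0: revealed 10 new [(3,4) (3,5) (4,2) (4,3) (4,4) (4,5) (5,2) (5,3) (5,4) (5,5)] -> total=10
Click 2 (5,0) count=1: revealed 1 new [(5,0)] -> total=11
Click 3 (0,4) count=3: revealed 1 new [(0,4)] -> total=12
Click 4 (3,0) count=2: revealed 1 new [(3,0)] -> total=13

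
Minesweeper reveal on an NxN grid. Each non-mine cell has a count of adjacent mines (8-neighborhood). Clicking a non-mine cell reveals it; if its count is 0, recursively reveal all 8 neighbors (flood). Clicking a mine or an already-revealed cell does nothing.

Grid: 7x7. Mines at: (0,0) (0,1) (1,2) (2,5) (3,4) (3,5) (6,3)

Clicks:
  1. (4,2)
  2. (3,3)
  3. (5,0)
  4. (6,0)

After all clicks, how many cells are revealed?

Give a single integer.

Click 1 (4,2) count=0: revealed 21 new [(1,0) (1,1) (2,0) (2,1) (2,2) (2,3) (3,0) (3,1) (3,2) (3,3) (4,0) (4,1) (4,2) (4,3) (5,0) (5,1) (5,2) (5,3) (6,0) (6,1) (6,2)] -> total=21
Click 2 (3,3) count=1: revealed 0 new [(none)] -> total=21
Click 3 (5,0) count=0: revealed 0 new [(none)] -> total=21
Click 4 (6,0) count=0: revealed 0 new [(none)] -> total=21

Answer: 21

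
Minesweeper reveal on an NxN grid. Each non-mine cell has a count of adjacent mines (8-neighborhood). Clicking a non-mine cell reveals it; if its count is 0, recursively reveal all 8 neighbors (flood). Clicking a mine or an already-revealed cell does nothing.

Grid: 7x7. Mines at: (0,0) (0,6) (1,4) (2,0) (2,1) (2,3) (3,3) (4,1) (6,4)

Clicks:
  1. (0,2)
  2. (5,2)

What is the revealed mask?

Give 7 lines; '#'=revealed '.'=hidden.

Click 1 (0,2) count=0: revealed 6 new [(0,1) (0,2) (0,3) (1,1) (1,2) (1,3)] -> total=6
Click 2 (5,2) count=1: revealed 1 new [(5,2)] -> total=7

Answer: .###...
.###...
.......
.......
.......
..#....
.......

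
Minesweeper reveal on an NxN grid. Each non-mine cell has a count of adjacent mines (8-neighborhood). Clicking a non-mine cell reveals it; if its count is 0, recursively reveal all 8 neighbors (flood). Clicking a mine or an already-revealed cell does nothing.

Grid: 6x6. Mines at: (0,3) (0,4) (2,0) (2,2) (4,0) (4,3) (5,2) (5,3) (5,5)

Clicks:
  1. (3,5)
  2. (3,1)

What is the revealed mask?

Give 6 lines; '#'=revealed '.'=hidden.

Click 1 (3,5) count=0: revealed 11 new [(1,3) (1,4) (1,5) (2,3) (2,4) (2,5) (3,3) (3,4) (3,5) (4,4) (4,5)] -> total=11
Click 2 (3,1) count=3: revealed 1 new [(3,1)] -> total=12

Answer: ......
...###
...###
.#.###
....##
......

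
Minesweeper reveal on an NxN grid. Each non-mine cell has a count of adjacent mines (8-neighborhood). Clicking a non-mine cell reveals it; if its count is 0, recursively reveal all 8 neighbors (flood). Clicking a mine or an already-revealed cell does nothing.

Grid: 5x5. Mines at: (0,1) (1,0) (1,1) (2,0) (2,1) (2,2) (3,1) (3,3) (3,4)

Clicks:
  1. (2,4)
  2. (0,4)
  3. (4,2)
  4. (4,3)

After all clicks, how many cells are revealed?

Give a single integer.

Answer: 10

Derivation:
Click 1 (2,4) count=2: revealed 1 new [(2,4)] -> total=1
Click 2 (0,4) count=0: revealed 7 new [(0,2) (0,3) (0,4) (1,2) (1,3) (1,4) (2,3)] -> total=8
Click 3 (4,2) count=2: revealed 1 new [(4,2)] -> total=9
Click 4 (4,3) count=2: revealed 1 new [(4,3)] -> total=10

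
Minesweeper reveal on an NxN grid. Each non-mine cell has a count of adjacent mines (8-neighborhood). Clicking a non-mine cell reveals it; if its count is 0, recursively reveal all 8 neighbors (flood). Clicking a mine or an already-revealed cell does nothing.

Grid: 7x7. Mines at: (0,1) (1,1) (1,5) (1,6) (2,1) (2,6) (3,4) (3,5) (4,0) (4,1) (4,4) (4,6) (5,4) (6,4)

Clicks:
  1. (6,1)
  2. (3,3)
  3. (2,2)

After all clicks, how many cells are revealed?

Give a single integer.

Answer: 10

Derivation:
Click 1 (6,1) count=0: revealed 8 new [(5,0) (5,1) (5,2) (5,3) (6,0) (6,1) (6,2) (6,3)] -> total=8
Click 2 (3,3) count=2: revealed 1 new [(3,3)] -> total=9
Click 3 (2,2) count=2: revealed 1 new [(2,2)] -> total=10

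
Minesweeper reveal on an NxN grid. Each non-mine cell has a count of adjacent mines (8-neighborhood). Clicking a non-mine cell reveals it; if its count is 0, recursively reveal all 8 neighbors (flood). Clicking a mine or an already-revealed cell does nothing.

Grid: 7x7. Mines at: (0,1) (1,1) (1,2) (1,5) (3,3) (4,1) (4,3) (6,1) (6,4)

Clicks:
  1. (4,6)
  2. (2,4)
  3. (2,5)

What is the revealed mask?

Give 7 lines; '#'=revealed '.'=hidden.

Answer: .......
.......
....###
....###
....###
....###
.....##

Derivation:
Click 1 (4,6) count=0: revealed 14 new [(2,4) (2,5) (2,6) (3,4) (3,5) (3,6) (4,4) (4,5) (4,6) (5,4) (5,5) (5,6) (6,5) (6,6)] -> total=14
Click 2 (2,4) count=2: revealed 0 new [(none)] -> total=14
Click 3 (2,5) count=1: revealed 0 new [(none)] -> total=14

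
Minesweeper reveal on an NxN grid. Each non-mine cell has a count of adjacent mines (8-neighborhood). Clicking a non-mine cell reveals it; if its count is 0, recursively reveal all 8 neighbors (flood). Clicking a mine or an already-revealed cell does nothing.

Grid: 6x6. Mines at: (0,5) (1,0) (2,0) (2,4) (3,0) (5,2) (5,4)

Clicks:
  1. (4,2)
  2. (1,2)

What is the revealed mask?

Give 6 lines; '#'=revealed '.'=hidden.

Answer: .####.
.####.
.###..
.###..
.###..
......

Derivation:
Click 1 (4,2) count=1: revealed 1 new [(4,2)] -> total=1
Click 2 (1,2) count=0: revealed 16 new [(0,1) (0,2) (0,3) (0,4) (1,1) (1,2) (1,3) (1,4) (2,1) (2,2) (2,3) (3,1) (3,2) (3,3) (4,1) (4,3)] -> total=17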